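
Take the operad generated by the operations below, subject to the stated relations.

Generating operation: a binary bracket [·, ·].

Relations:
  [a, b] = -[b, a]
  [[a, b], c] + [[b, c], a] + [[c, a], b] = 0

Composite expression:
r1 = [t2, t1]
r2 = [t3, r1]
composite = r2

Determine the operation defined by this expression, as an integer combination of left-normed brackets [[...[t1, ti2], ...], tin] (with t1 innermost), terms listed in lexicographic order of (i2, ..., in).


[[t1, t2], t3]


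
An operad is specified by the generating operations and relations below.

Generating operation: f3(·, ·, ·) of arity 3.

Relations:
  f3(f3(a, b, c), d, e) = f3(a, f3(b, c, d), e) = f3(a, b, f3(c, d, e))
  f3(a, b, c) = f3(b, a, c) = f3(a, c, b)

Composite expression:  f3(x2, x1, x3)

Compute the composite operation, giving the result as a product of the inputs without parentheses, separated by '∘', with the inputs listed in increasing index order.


x1 ∘ x2 ∘ x3

Shape and order are irrelevant to f3; the x-input set decides.
f3(x2, x1, x3) flattens to x2 ∘ x1 ∘ x3
reordering the factors by index: x1 ∘ x2 ∘ x3


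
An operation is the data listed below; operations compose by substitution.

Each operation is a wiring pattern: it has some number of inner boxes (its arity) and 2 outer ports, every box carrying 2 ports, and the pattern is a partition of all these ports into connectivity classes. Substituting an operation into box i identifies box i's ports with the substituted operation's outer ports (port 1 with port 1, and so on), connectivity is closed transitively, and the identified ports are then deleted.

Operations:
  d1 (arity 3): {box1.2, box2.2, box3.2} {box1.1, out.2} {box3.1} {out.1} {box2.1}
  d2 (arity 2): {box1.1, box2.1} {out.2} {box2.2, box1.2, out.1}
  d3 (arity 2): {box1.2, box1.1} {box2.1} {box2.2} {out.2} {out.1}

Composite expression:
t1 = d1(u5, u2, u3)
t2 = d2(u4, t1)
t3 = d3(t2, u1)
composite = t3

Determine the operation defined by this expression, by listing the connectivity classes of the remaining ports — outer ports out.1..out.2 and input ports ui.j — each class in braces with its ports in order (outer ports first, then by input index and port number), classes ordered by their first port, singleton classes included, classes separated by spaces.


{out.1} {out.2} {u1.1} {u1.2} {u2.1} {u2.2, u3.2, u5.2} {u3.1} {u4.1} {u4.2, u5.1}

Connectivity passes through glued d3-boundaries; trace each wire chain.
d1 over (u5, u2, u3) gives {out.1} {out.2, u5.1} {u2.1} {u2.2, u3.2, u5.2} {u3.1}, out.j being that stage's outer ports
d2 over (u4, u5, u2, u3) gives {out.1, u4.2, u5.1} {out.2} {u2.1} {u2.2, u3.2, u5.2} {u3.1} {u4.1}, out.j being that stage's outer ports
d3 over (u4, u5, u2, u3, u1) gives {out.1} {out.2} {u1.1} {u1.2} {u2.1} {u2.2, u3.2, u5.2} {u3.1} {u4.1} {u4.2, u5.1}, out.j being that stage's outer ports


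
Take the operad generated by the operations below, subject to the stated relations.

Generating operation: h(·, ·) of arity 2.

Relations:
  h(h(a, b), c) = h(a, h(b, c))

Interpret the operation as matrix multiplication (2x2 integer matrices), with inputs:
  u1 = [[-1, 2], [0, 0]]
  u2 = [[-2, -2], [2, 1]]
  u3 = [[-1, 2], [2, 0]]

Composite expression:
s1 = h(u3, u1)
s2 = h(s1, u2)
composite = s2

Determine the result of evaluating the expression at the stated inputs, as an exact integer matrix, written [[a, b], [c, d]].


[[-6, -4], [12, 8]]

h(u3, u1) = [[1, -2], [-2, 4]]
h(h(u3, u1), u2) = [[-6, -4], [12, 8]]


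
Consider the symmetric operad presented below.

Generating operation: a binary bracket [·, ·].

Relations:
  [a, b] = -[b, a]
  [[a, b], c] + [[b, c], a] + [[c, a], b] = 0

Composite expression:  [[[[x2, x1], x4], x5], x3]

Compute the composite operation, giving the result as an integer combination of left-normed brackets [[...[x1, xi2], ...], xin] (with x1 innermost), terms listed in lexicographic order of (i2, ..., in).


Skip Jacobi rewriting: expand, keep x1-initial words, read off terms.
Composite bracket: [[[[x2, x1], x4], x5], x3]
Applying ab - ba throughout gives 16 signed words (2^4 = 16).
Words beginning with x1 determine it all:
  x1x2x4x5x3 appears with sign -1, giving the term -[[[[x1, x2], x4], x5], x3]

-[[[[x1, x2], x4], x5], x3]


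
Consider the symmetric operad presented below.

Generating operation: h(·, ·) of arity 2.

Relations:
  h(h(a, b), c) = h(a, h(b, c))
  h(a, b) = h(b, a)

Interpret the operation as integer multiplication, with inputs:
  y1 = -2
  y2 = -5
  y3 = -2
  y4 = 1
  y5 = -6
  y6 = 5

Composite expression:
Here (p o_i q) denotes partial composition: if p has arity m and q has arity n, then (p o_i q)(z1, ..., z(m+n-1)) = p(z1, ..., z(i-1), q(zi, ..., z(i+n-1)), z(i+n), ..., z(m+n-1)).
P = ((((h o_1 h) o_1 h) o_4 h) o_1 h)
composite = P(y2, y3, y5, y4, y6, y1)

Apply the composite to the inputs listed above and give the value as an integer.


h(y2, y3) = 10
h(h(y2, y3), y5) = -60
h(h(h(y2, y3), y5), y4) = -60
h(y6, y1) = -10
h(h(h(h(y2, y3), y5), y4), h(y6, y1)) = 600

600


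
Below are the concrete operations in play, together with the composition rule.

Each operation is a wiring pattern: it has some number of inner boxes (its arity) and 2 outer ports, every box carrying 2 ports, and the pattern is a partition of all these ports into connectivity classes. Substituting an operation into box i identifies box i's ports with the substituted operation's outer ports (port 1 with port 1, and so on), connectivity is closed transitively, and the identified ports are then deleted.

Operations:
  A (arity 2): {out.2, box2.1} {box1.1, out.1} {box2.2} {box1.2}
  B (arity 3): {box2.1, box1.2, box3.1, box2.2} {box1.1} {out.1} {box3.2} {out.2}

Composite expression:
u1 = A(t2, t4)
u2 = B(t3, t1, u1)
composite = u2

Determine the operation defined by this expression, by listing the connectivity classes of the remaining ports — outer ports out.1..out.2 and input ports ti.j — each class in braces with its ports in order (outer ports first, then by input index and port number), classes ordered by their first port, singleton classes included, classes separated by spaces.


Connectivity passes through glued B-boundaries; trace each wire chain.
after A, the pattern on (t2, t4) reads {out.1, t2.1} {out.2, t4.1} {t2.2} {t4.2} (out.j = its outer ports)
after B, the pattern on (t3, t1, t2, t4) reads {out.1} {out.2} {t1.1, t1.2, t2.1, t3.2} {t2.2} {t3.1} {t4.1} {t4.2} (out.j = its outer ports)

{out.1} {out.2} {t1.1, t1.2, t2.1, t3.2} {t2.2} {t3.1} {t4.1} {t4.2}


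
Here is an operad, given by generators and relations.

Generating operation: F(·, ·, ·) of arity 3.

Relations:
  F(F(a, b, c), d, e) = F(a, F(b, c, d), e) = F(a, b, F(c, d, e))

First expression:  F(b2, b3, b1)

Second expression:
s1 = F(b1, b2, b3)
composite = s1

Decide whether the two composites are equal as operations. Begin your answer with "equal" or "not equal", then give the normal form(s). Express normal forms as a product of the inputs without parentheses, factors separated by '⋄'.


not equal; the first gives b2 ⋄ b3 ⋄ b1 and the second b1 ⋄ b2 ⋄ b3

The first composite normalizes to b2 ⋄ b3 ⋄ b1
The second composite normalizes to b1 ⋄ b2 ⋄ b3
Different reductions; not equal.


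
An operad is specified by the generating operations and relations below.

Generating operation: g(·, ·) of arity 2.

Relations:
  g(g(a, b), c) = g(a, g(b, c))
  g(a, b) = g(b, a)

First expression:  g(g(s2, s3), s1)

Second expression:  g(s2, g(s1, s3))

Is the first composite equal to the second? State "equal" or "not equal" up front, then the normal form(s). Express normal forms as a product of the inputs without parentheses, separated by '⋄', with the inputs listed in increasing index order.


Reducing the first expression gives s1 ⋄ s2 ⋄ s3
Reducing the second expression gives s1 ⋄ s2 ⋄ s3
Same normal form: equal.

equal; the common form is s1 ⋄ s2 ⋄ s3


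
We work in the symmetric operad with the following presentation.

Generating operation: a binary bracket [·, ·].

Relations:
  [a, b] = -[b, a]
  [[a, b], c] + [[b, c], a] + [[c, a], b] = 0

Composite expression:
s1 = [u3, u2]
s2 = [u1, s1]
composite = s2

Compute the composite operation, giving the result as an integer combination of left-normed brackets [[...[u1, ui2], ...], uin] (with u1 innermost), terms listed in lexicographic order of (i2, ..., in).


-[[u1, u2], u3] + [[u1, u3], u2]

Skip Jacobi rewriting: expand, keep u1-initial words, read off terms.
Composite bracket: [u1, [u3, u2]]
Expanding via [a, b] = ab - ba: 4 signed words (2^2 = 4).
Only words starting with u1 matter:
  u1u2u3 appears with sign -1, giving the term -[[u1, u2], u3]
  u1u3u2 appears with sign +1, giving the term +[[u1, u3], u2]


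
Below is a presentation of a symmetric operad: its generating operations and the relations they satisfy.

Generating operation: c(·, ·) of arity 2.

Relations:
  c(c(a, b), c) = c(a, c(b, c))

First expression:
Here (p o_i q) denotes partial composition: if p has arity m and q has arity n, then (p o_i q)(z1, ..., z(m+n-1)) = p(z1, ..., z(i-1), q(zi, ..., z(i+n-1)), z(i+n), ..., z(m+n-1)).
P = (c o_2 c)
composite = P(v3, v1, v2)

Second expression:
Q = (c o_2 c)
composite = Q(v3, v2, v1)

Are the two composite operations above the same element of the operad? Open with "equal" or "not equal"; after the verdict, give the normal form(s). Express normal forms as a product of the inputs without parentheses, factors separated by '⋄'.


The first expression reduces to v3 ⋄ v1 ⋄ v2
The second expression reduces to v3 ⋄ v2 ⋄ v1
No match — not equal.

not equal — first v3 ⋄ v1 ⋄ v2, second v3 ⋄ v2 ⋄ v1


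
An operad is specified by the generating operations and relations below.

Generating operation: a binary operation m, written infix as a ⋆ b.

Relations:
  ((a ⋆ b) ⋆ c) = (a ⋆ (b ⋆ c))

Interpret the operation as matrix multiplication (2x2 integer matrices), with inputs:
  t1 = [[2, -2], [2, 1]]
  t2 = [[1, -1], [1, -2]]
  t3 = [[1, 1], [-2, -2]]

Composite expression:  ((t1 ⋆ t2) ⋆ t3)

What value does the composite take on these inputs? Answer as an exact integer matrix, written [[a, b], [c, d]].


(t1 ⋆ t2) = [[0, 2], [3, -4]]
((t1 ⋆ t2) ⋆ t3) = [[-4, -4], [11, 11]]

[[-4, -4], [11, 11]]


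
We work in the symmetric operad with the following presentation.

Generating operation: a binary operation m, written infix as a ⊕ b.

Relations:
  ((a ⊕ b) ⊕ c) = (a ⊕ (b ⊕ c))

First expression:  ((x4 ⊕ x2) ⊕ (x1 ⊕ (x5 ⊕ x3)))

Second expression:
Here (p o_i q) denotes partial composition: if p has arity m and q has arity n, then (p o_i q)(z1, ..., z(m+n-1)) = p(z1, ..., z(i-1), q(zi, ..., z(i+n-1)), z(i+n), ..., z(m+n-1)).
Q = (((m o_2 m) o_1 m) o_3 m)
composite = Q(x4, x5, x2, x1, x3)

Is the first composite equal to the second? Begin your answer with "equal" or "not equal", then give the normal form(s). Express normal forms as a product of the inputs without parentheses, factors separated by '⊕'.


not equal; the first gives x4 ⊕ x2 ⊕ x1 ⊕ x5 ⊕ x3 and the second x4 ⊕ x5 ⊕ x2 ⊕ x1 ⊕ x3

Normal form of the first expression: x4 ⊕ x2 ⊕ x1 ⊕ x5 ⊕ x3
Normal form of the second expression: x4 ⊕ x5 ⊕ x2 ⊕ x1 ⊕ x3
No match — not equal.


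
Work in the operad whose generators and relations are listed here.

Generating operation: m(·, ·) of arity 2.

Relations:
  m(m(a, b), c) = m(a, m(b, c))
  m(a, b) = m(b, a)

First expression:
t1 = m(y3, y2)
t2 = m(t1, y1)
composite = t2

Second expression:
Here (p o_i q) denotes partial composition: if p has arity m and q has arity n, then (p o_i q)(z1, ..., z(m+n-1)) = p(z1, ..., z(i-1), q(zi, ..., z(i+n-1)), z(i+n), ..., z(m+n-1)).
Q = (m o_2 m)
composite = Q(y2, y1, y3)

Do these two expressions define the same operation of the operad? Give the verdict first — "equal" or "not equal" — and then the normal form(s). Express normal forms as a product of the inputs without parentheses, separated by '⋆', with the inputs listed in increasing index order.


equal: each reduces to y1 ⋆ y2 ⋆ y3


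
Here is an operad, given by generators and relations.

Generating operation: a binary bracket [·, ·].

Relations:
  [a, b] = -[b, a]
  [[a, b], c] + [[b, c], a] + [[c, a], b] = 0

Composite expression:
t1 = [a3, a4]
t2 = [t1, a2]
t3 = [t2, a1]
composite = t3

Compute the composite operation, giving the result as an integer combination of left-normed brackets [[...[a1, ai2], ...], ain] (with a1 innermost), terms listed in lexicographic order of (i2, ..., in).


[[[a1, a2], a3], a4] - [[[a1, a2], a4], a3] - [[[a1, a3], a4], a2] + [[[a1, a4], a3], a2]

Expand each bracket as ab - ba; the a1-initial words give the coefficients.
Composite bracket: [[[a3, a4], a2], a1]
Under [a, b] = ab - ba we get 8 signed associative words (2^3 = 8).
Collect the words opening with a1:
  from a1a2a3a4, sign +1: term +[[[a1, a2], a3], a4]
  from a1a2a4a3, sign -1: term -[[[a1, a2], a4], a3]
  from a1a3a4a2, sign -1: term -[[[a1, a3], a4], a2]
  from a1a4a3a2, sign +1: term +[[[a1, a4], a3], a2]


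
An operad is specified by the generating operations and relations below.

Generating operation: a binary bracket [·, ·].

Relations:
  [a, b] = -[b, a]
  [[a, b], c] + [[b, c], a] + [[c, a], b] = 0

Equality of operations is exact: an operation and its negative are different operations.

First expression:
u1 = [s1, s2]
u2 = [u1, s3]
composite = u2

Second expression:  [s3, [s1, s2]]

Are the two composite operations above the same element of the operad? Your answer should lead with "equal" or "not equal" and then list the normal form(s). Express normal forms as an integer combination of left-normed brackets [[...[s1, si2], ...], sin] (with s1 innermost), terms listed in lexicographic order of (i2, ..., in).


not equal; the first gives [[s1, s2], s3] and the second -[[s1, s2], s3]

The first expression reduces to [[s1, s2], s3]
The second expression reduces to -[[s1, s2], s3]
Distinct normal forms: not equal.


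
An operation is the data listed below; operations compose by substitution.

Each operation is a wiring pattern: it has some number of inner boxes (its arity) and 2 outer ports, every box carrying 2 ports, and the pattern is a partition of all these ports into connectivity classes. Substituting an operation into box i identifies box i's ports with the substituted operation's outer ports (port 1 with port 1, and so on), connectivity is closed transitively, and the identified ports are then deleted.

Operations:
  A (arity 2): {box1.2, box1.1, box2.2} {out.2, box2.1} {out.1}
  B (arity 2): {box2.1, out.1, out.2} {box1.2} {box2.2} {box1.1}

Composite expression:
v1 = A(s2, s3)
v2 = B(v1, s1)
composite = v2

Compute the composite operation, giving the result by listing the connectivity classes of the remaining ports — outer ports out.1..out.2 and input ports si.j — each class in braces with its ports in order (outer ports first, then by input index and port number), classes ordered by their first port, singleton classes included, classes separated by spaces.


After gluing at B, chains via deleted ports link the s-ports.
stage A: inputs (s2, s3), connectivity {out.1} {out.2, s3.1} {s2.1, s2.2, s3.2}, out.j its boundary
stage B: inputs (s2, s3, s1), connectivity {out.1, out.2, s1.1} {s1.2} {s2.1, s2.2, s3.2} {s3.1}, out.j its boundary

{out.1, out.2, s1.1} {s1.2} {s2.1, s2.2, s3.2} {s3.1}


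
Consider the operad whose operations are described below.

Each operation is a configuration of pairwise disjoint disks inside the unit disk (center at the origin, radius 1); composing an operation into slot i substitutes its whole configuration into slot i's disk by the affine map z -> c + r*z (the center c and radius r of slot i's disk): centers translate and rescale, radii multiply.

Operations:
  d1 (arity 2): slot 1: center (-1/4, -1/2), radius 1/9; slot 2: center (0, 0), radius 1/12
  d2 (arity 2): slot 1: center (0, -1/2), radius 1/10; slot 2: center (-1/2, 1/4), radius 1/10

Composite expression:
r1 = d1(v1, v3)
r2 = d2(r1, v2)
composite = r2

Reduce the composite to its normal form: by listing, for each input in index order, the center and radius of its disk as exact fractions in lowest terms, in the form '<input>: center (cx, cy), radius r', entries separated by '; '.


Nesting under d2 composes maps z -> c + r*z down each v-path.
v1: after 2 affine steps, its disk has center (-1/40, -11/20), radius 1/90
v3: after 2 affine steps, its disk has center (0, -1/2), radius 1/120
v2: after 1 affine step, its disk has center (-1/2, 1/4), radius 1/10

v1: center (-1/40, -11/20), radius 1/90; v2: center (-1/2, 1/4), radius 1/10; v3: center (0, -1/2), radius 1/120


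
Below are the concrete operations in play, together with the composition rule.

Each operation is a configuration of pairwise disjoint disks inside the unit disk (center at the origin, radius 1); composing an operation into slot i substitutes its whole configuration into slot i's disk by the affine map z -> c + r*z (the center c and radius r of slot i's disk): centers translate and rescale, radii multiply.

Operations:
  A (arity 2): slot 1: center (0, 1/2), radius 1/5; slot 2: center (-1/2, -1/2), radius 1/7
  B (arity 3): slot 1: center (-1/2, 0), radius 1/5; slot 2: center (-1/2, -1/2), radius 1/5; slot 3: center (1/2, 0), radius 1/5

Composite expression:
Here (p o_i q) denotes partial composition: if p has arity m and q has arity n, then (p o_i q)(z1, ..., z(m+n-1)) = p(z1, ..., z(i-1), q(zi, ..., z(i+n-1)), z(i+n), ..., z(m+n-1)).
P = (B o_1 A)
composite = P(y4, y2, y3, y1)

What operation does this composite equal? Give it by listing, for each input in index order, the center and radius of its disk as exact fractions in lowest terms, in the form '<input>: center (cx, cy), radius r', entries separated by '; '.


y1: center (1/2, 0), radius 1/5; y2: center (-3/5, -1/10), radius 1/35; y3: center (-1/2, -1/2), radius 1/5; y4: center (-1/2, 1/10), radius 1/25

Nesting under B composes maps z -> c + r*z down each y-path.
y4: after 2 affine steps, its disk has center (-1/2, 1/10), radius 1/25
y2: after 2 affine steps, its disk has center (-3/5, -1/10), radius 1/35
y3: after 1 affine step, its disk has center (-1/2, -1/2), radius 1/5
y1: after 1 affine step, its disk has center (1/2, 0), radius 1/5


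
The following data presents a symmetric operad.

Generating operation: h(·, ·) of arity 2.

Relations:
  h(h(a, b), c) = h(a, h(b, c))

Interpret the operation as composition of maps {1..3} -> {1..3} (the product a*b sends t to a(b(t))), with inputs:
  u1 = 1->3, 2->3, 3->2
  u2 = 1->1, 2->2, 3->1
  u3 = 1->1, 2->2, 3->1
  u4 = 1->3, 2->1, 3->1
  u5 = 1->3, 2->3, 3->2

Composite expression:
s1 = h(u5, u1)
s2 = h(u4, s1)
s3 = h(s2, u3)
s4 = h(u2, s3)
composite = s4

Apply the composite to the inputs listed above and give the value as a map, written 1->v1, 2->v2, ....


1->1, 2->1, 3->1

h(u5, u1) = 1->2, 2->2, 3->3
h(u4, h(u5, u1)) = 1->1, 2->1, 3->1
h(h(u4, h(u5, u1)), u3) = 1->1, 2->1, 3->1
h(u2, h(h(u4, h(u5, u1)), u3)) = 1->1, 2->1, 3->1


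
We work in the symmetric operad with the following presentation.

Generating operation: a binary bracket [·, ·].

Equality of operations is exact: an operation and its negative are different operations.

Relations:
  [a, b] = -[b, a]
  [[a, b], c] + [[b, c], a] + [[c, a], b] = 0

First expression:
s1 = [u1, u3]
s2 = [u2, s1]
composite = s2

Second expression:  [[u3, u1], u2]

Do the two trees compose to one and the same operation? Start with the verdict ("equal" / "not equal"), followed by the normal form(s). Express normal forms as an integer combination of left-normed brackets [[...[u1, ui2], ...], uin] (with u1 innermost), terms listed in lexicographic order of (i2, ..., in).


equal: each reduces to -[[u1, u3], u2]

Normal form of the first expression: -[[u1, u3], u2]
Normal form of the second expression: -[[u1, u3], u2]
Same normal form: equal.


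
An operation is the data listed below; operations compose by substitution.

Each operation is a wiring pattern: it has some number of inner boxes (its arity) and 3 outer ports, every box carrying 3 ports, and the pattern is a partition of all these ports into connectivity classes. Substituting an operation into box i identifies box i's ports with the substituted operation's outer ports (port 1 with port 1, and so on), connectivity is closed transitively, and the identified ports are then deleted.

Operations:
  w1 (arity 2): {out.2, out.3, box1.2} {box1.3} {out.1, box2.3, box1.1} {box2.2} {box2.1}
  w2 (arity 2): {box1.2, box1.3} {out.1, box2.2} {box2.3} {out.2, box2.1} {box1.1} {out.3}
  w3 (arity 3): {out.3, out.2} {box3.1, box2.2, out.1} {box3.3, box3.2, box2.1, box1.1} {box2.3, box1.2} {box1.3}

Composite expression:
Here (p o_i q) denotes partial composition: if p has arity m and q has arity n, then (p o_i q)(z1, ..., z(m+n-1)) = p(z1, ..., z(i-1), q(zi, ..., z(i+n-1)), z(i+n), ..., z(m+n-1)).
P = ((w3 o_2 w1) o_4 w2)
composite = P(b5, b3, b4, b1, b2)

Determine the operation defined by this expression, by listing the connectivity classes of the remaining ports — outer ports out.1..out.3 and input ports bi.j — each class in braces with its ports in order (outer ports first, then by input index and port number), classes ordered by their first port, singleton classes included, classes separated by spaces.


{out.1, b2.2, b3.2, b5.2} {out.2, out.3} {b1.1} {b1.2, b1.3} {b2.1, b3.1, b4.3, b5.1} {b2.3} {b3.3} {b4.1} {b4.2} {b5.3}


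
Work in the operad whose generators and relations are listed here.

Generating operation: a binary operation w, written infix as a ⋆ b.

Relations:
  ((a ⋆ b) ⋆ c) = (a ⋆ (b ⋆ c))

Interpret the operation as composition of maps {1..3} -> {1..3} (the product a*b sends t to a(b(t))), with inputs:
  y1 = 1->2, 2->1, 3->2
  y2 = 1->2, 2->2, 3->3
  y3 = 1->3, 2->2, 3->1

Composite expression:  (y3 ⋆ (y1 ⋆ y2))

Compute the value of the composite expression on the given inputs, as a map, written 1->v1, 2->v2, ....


(y1 ⋆ y2) = 1->1, 2->1, 3->2
(y3 ⋆ (y1 ⋆ y2)) = 1->3, 2->3, 3->2

1->3, 2->3, 3->2


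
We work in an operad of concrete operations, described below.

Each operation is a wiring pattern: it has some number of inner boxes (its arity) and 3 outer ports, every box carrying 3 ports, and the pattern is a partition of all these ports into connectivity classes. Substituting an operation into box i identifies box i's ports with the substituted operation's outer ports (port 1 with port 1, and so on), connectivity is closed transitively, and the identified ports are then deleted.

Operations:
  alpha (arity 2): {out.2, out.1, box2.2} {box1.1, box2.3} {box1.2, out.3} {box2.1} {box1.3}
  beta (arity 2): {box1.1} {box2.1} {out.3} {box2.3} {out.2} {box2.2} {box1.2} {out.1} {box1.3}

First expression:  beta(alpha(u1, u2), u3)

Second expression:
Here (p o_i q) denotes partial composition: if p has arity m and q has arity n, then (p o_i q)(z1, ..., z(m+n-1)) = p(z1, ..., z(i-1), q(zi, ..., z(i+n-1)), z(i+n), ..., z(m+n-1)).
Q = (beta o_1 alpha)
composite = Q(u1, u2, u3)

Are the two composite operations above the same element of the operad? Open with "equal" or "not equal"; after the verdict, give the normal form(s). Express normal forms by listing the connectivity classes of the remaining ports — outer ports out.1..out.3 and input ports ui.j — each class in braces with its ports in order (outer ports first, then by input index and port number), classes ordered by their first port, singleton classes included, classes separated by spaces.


equal; both compose to {out.1} {out.2} {out.3} {u1.1, u2.3} {u1.2} {u1.3} {u2.1} {u2.2} {u3.1} {u3.2} {u3.3}

Normal form of the first expression: {out.1} {out.2} {out.3} {u1.1, u2.3} {u1.2} {u1.3} {u2.1} {u2.2} {u3.1} {u3.2} {u3.3}
Normal form of the second expression: {out.1} {out.2} {out.3} {u1.1, u2.3} {u1.2} {u1.3} {u2.1} {u2.2} {u3.1} {u3.2} {u3.3}
The normal forms match — equal.


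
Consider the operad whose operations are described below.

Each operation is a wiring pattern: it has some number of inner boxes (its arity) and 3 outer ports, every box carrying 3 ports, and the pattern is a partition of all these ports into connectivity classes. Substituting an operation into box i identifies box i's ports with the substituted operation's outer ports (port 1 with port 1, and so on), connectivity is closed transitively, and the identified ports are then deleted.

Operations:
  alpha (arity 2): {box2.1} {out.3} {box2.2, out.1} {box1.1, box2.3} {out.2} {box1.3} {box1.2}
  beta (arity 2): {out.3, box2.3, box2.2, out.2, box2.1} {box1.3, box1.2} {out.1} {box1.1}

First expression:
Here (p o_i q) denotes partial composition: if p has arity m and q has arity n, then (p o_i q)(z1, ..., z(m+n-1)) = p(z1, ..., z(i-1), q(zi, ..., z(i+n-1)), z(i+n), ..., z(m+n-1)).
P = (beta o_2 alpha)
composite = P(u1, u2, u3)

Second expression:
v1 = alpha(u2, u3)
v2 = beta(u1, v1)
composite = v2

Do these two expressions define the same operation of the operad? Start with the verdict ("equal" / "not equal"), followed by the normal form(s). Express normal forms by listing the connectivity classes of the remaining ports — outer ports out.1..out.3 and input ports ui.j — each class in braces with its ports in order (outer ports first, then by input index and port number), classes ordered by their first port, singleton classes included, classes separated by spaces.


Normal form of the first expression: {out.1} {out.2, out.3, u3.2} {u1.1} {u1.2, u1.3} {u2.1, u3.3} {u2.2} {u2.3} {u3.1}
Normal form of the second expression: {out.1} {out.2, out.3, u3.2} {u1.1} {u1.2, u1.3} {u2.1, u3.3} {u2.2} {u2.3} {u3.1}
Both agree, so they are equal.

equal: each reduces to {out.1} {out.2, out.3, u3.2} {u1.1} {u1.2, u1.3} {u2.1, u3.3} {u2.2} {u2.3} {u3.1}


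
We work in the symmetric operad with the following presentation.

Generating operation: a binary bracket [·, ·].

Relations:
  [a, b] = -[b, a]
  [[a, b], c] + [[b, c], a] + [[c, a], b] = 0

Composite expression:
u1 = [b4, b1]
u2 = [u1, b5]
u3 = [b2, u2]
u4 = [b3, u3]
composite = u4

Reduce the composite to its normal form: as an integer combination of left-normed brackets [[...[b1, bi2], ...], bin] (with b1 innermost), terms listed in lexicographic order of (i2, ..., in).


-[[[[b1, b4], b5], b2], b3]


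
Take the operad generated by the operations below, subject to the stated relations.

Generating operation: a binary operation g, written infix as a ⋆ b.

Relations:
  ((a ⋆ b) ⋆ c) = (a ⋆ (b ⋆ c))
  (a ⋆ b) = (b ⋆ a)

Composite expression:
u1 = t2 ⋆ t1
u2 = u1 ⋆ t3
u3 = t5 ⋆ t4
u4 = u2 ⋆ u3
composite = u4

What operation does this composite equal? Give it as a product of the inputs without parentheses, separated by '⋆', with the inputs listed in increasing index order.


t1 ⋆ t2 ⋆ t3 ⋆ t4 ⋆ t5

Both nesting and order wash out for g; what remains is which t's occur.
(t2 ⋆ t1) spells out as t2 ⋆ t1
((t2 ⋆ t1) ⋆ t3) spells out as t2 ⋆ t1 ⋆ t3
(t5 ⋆ t4) spells out as t5 ⋆ t4
(((t2 ⋆ t1) ⋆ t3) ⋆ (t5 ⋆ t4)) spells out as t2 ⋆ t1 ⋆ t3 ⋆ t5 ⋆ t4
rearranged into index order: t1 ⋆ t2 ⋆ t3 ⋆ t4 ⋆ t5


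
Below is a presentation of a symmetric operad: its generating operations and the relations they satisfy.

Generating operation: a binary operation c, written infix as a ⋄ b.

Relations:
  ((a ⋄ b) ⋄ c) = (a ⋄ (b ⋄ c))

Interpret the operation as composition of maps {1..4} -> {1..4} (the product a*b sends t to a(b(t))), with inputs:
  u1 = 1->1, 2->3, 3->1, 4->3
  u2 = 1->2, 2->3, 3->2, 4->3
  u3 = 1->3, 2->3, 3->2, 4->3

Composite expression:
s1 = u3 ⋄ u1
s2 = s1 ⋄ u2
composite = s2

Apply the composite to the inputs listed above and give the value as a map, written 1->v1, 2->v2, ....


(u3 ⋄ u1) = 1->3, 2->2, 3->3, 4->2
((u3 ⋄ u1) ⋄ u2) = 1->2, 2->3, 3->2, 4->3

1->2, 2->3, 3->2, 4->3


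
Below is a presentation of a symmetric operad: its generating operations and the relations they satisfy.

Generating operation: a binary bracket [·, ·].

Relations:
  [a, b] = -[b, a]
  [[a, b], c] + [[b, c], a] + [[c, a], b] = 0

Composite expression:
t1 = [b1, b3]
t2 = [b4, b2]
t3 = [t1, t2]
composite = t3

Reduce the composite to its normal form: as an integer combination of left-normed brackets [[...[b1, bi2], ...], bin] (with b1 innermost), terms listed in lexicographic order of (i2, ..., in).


Antisymmetry and Jacobi reduce to b1-anchored left-normed brackets.
Composite bracket: [[b1, b3], [b4, b2]]
Full expansion: 8 signed words from ab - ba (2^3 = 8).
Words beginning with b1 determine it all:
  the word b1b3b2b4 carries sign -1 and contributes -[[[b1, b3], b2], b4]
  the word b1b3b4b2 carries sign +1 and contributes +[[[b1, b3], b4], b2]

-[[[b1, b3], b2], b4] + [[[b1, b3], b4], b2]


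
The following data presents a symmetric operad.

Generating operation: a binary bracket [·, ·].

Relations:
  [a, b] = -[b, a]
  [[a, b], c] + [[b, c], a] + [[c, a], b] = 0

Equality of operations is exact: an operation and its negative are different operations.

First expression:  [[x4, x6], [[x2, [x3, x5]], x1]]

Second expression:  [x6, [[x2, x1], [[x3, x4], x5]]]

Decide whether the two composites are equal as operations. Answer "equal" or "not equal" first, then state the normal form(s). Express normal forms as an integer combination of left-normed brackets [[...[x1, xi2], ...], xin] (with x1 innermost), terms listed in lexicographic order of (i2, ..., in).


not equal: they reduce to [[[[[x1, x2], x3], x5], x4], x6] - [[[[[x1, x2], x3], x5], x6], x4] - [[[[[x1, x2], x5], x3], x4], x6] + [[[[[x1, x2], x5], x3], x6], x4] - [[[[[x1, x3], x5], x2], x4], x6] + [[[[[x1, x3], x5], x2], x6], x4] + [[[[[x1, x5], x3], x2], x4], x6] - [[[[[x1, x5], x3], x2], x6], x4] and [[[[[x1, x2], x3], x4], x5], x6] - [[[[[x1, x2], x4], x3], x5], x6] - [[[[[x1, x2], x5], x3], x4], x6] + [[[[[x1, x2], x5], x4], x3], x6]

The first expression reduces to [[[[[x1, x2], x3], x5], x4], x6] - [[[[[x1, x2], x3], x5], x6], x4] - [[[[[x1, x2], x5], x3], x4], x6] + [[[[[x1, x2], x5], x3], x6], x4] - [[[[[x1, x3], x5], x2], x4], x6] + [[[[[x1, x3], x5], x2], x6], x4] + [[[[[x1, x5], x3], x2], x4], x6] - [[[[[x1, x5], x3], x2], x6], x4]
The second expression reduces to [[[[[x1, x2], x3], x4], x5], x6] - [[[[[x1, x2], x4], x3], x5], x6] - [[[[[x1, x2], x5], x3], x4], x6] + [[[[[x1, x2], x5], x4], x3], x6]
No match — not equal.


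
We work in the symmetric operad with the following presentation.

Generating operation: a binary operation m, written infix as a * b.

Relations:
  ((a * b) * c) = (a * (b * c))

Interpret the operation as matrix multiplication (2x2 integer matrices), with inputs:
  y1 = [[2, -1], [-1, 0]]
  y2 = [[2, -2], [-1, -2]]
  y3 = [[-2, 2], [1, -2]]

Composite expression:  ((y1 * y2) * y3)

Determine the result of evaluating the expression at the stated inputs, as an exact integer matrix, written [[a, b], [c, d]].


[[-12, 14], [6, -8]]


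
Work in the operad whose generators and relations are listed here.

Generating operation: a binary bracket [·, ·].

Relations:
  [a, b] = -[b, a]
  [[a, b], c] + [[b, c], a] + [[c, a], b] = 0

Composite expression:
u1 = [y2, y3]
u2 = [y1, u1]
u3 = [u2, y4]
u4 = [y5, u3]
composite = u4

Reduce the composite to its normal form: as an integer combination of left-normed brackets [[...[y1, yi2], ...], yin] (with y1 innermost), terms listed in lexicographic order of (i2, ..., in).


-[[[[y1, y2], y3], y4], y5] + [[[[y1, y3], y2], y4], y5]

Expand each bracket as ab - ba; the y1-initial words give the coefficients.
Composite bracket: [y5, [[y1, [y2, y3]], y4]]
Full expansion: 16 signed words from ab - ba (2^4 = 16).
Only words starting with y1 matter:
  word y1y2y3y4y5 has sign -1, contributing -[[[[y1, y2], y3], y4], y5]
  word y1y3y2y4y5 has sign +1, contributing +[[[[y1, y3], y2], y4], y5]


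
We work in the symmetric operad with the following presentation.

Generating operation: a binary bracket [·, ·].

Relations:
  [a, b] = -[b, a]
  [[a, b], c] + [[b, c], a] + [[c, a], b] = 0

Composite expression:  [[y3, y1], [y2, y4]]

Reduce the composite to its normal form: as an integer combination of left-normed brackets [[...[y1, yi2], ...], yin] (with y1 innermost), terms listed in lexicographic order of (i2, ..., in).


-[[[y1, y3], y2], y4] + [[[y1, y3], y4], y2]

A multilinear Lie element is pinned by y1-initial words (y1 innermost).
Composite bracket: [[y3, y1], [y2, y4]]
Each bracket splits as ab - ba, giving 8 signed words (2^3 = 8).
Coefficients come from the y1-initial words:
  the word y1y3y2y4 carries sign -1 and contributes -[[[y1, y3], y2], y4]
  the word y1y3y4y2 carries sign +1 and contributes +[[[y1, y3], y4], y2]


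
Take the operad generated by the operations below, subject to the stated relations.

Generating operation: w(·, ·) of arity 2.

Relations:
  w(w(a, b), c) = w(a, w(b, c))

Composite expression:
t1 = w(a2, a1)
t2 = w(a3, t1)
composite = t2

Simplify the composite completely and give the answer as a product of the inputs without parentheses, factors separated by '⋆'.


Key point: w is associative — brackets drop, the a-order remains.
w(a2, a1) unparenthesizes to a2 ⋆ a1
w(a3, w(a2, a1)) unparenthesizes to a3 ⋆ a2 ⋆ a1

a3 ⋆ a2 ⋆ a1


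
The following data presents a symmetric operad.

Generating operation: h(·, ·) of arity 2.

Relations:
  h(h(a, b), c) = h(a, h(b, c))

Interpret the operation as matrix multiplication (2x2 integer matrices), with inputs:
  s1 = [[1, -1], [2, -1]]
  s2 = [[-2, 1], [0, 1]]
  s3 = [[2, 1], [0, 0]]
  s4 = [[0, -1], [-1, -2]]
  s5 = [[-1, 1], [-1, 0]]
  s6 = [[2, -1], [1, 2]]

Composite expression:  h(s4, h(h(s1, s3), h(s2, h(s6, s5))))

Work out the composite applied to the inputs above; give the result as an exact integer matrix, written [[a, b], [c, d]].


h(s1, s3) = [[2, 1], [4, 2]]
h(s6, s5) = [[-1, 2], [-3, 1]]
h(s2, h(s6, s5)) = [[-1, -3], [-3, 1]]
h(h(s1, s3), h(s2, h(s6, s5))) = [[-5, -5], [-10, -10]]
h(s4, h(h(s1, s3), h(s2, h(s6, s5)))) = [[10, 10], [25, 25]]

[[10, 10], [25, 25]]


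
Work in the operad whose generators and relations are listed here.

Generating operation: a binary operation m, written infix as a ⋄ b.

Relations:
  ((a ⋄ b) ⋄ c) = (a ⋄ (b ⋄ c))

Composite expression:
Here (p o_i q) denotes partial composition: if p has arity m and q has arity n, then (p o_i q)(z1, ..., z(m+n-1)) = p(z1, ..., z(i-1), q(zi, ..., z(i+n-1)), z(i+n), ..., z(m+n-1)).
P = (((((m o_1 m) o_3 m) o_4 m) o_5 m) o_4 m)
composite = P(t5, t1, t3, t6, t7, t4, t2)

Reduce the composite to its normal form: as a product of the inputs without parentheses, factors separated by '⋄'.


t5 ⋄ t1 ⋄ t3 ⋄ t6 ⋄ t7 ⋄ t4 ⋄ t2

The m-tree's shape is irrelevant; the t-reading-order decides.
(t5 ⋄ t1) linearizes to t5 ⋄ t1
(t6 ⋄ t7) linearizes to t6 ⋄ t7
(t4 ⋄ t2) linearizes to t4 ⋄ t2
((t6 ⋄ t7) ⋄ (t4 ⋄ t2)) linearizes to t6 ⋄ t7 ⋄ t4 ⋄ t2
(t3 ⋄ ((t6 ⋄ t7) ⋄ (t4 ⋄ t2))) linearizes to t3 ⋄ t6 ⋄ t7 ⋄ t4 ⋄ t2
((t5 ⋄ t1) ⋄ (t3 ⋄ ((t6 ⋄ t7) ⋄ (t4 ⋄ t2)))) linearizes to t5 ⋄ t1 ⋄ t3 ⋄ t6 ⋄ t7 ⋄ t4 ⋄ t2


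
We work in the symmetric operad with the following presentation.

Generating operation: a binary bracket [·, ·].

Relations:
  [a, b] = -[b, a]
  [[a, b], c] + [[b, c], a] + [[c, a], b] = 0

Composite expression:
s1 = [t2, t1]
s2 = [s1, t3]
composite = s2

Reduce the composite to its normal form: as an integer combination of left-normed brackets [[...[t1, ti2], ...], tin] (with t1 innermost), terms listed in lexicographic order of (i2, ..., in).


-[[t1, t2], t3]


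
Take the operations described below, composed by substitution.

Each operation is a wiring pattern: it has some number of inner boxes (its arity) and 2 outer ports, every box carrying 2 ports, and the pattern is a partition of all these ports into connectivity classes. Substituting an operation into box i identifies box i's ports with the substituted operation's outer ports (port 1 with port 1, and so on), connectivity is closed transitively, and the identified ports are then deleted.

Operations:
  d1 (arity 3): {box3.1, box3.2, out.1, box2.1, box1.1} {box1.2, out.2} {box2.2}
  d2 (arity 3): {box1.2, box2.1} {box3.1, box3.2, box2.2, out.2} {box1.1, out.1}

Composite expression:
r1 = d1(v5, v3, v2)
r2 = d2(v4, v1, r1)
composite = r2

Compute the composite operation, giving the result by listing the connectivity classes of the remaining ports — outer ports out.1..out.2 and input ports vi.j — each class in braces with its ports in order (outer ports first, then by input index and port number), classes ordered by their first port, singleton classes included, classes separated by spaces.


Reachability decides: close wires over d2-identified ports.
through d1, on inputs (v5, v3, v2): {out.1, v2.1, v2.2, v3.1, v5.1} {out.2, v5.2} {v3.2} (out.j = stage outer ports)
through d2, on inputs (v4, v1, v5, v3, v2): {out.1, v4.1} {out.2, v1.2, v2.1, v2.2, v3.1, v5.1, v5.2} {v1.1, v4.2} {v3.2} (out.j = stage outer ports)

{out.1, v4.1} {out.2, v1.2, v2.1, v2.2, v3.1, v5.1, v5.2} {v1.1, v4.2} {v3.2}


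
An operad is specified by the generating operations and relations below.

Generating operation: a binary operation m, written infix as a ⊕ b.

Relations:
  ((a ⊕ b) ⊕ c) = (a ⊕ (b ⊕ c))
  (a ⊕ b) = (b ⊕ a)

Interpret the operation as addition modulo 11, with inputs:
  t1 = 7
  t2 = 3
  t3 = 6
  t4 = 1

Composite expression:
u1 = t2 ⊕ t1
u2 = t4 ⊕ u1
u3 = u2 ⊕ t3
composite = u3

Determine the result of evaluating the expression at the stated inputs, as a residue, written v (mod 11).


6 (mod 11)

(t2 ⊕ t1) = 10
(t4 ⊕ (t2 ⊕ t1)) = 0
((t4 ⊕ (t2 ⊕ t1)) ⊕ t3) = 6


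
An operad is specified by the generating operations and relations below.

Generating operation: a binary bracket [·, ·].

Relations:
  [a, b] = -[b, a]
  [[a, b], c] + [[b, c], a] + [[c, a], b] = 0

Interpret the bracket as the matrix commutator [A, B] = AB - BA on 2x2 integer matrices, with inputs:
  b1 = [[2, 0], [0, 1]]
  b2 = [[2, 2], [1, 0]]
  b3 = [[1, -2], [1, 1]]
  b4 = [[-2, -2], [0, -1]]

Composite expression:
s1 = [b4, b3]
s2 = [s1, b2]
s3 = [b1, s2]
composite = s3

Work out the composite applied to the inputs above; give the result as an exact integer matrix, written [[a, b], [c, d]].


[[0, -12], [-6, 0]]

[b4, b3] = [[-2, 2], [1, 2]]
[[b4, b3], b2] = [[0, -12], [6, 0]]
[b1, [[b4, b3], b2]] = [[0, -12], [-6, 0]]


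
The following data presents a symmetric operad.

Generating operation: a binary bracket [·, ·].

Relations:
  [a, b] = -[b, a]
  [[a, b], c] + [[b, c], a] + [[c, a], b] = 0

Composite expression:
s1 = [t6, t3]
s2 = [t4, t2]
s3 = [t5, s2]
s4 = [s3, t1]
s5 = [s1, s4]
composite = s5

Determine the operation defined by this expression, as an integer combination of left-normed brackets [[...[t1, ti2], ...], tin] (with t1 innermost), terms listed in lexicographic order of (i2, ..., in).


Skip Jacobi rewriting: expand, keep t1-initial words, read off terms.
Composite bracket: [[t6, t3], [[t5, [t4, t2]], t1]]
Under [a, b] = ab - ba we get 32 signed associative words (2^5 = 32).
Keep just the words that open with t1:
  t1t2t4t5t3t6 (sign -1) contributes -[[[[[t1, t2], t4], t5], t3], t6]
  t1t2t4t5t6t3 (sign +1) contributes +[[[[[t1, t2], t4], t5], t6], t3]
  t1t4t2t5t3t6 (sign +1) contributes +[[[[[t1, t4], t2], t5], t3], t6]
  t1t4t2t5t6t3 (sign -1) contributes -[[[[[t1, t4], t2], t5], t6], t3]
  t1t5t2t4t3t6 (sign +1) contributes +[[[[[t1, t5], t2], t4], t3], t6]
  t1t5t2t4t6t3 (sign -1) contributes -[[[[[t1, t5], t2], t4], t6], t3]
  t1t5t4t2t3t6 (sign -1) contributes -[[[[[t1, t5], t4], t2], t3], t6]
  t1t5t4t2t6t3 (sign +1) contributes +[[[[[t1, t5], t4], t2], t6], t3]

-[[[[[t1, t2], t4], t5], t3], t6] + [[[[[t1, t2], t4], t5], t6], t3] + [[[[[t1, t4], t2], t5], t3], t6] - [[[[[t1, t4], t2], t5], t6], t3] + [[[[[t1, t5], t2], t4], t3], t6] - [[[[[t1, t5], t2], t4], t6], t3] - [[[[[t1, t5], t4], t2], t3], t6] + [[[[[t1, t5], t4], t2], t6], t3]


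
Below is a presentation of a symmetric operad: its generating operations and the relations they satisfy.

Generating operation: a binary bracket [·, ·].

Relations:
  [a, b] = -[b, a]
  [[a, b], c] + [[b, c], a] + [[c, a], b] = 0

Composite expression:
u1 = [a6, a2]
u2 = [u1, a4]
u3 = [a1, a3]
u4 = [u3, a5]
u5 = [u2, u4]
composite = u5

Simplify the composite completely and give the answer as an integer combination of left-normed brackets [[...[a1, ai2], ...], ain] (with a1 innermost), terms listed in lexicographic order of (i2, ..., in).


[[[[[a1, a3], a5], a2], a6], a4] - [[[[[a1, a3], a5], a4], a2], a6] + [[[[[a1, a3], a5], a4], a6], a2] - [[[[[a1, a3], a5], a6], a2], a4]

Expand each bracket as ab - ba; the a1-initial words give the coefficients.
Composite bracket: [[[a6, a2], a4], [[a1, a3], a5]]
Applying ab - ba throughout gives 32 signed words (2^5 = 32).
Only words starting with a1 matter:
  sign of a1a3a5a2a6a4 is +1, so it contributes +[[[[[a1, a3], a5], a2], a6], a4]
  sign of a1a3a5a4a2a6 is -1, so it contributes -[[[[[a1, a3], a5], a4], a2], a6]
  sign of a1a3a5a4a6a2 is +1, so it contributes +[[[[[a1, a3], a5], a4], a6], a2]
  sign of a1a3a5a6a2a4 is -1, so it contributes -[[[[[a1, a3], a5], a6], a2], a4]
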